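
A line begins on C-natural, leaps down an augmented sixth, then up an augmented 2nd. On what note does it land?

An augmented sixth down from C is Ebb (letter E, 10 semitones down).
An augmented second up from Ebb is F (letter F, 3 semitones up).

F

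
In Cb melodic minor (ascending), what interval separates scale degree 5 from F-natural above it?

Scale degree 5 of Cb melodic minor (ascending) is Gb.
Gb up to F: letters G→F make it a seventh; 11 semitones makes it major.

major seventh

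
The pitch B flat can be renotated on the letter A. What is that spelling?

A#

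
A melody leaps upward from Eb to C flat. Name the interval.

The letter names run E→C, a span of 5 letter steps, so the interval is some kind of sixth.
Eb to Cb is 8 semitones. A major sixth is 9, so 8 makes it minor.

minor sixth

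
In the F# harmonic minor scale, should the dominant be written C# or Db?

Each scale degree takes a distinct letter name. Degree 5 of a scale on F must use the letter C.
C# and Db are enharmonically the same pitch, but only C# uses the letter C, so it is the correct spelling here.

C#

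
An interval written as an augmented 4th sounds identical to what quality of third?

An augmented fourth spans 6 semitones.
A third spanning 6 semitones is doubly augmented (the major third is 4).

doubly augmented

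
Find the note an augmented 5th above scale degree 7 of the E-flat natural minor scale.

Scale degree 7 of Eb natural minor is Db.
An augmented fifth (8 semitones) above Db lands on the letter A, giving A.

A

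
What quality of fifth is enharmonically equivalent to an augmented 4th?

An augmented fourth spans 6 semitones.
A fifth spanning 6 semitones is diminished (the perfect fifth is 7).

diminished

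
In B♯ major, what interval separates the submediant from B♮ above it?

The submediant of B# major is G##.
G## up to B: letters G→B make it a third; 2 semitones makes it diminished.

diminished third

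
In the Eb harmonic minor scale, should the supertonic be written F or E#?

Each scale degree takes a distinct letter name. Degree 2 of a scale on E must use the letter F.
F and E# are enharmonically the same pitch, but only F uses the letter F, so it is the correct spelling here.

F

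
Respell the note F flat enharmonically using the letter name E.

Plain E sits at the same pitch as Fb, so on the letter E the same pitch needs a natural: E.

E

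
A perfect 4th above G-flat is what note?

A fourth above G lands on the letter C.
A perfect fourth spans 5 semitones, so Gb moves to pitch class 11. On the letter C that is Cb.

Cb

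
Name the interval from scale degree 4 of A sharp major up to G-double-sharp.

augmented fourth

Scale degree 4 of A# major is D#.
D# up to G##: letters D→G make it a fourth; 6 semitones makes it augmented.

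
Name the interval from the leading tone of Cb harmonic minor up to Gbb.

The leading tone of Cb harmonic minor is Bb.
Bb up to Gbb: letters B→G make it a sixth; 7 semitones makes it diminished.

diminished sixth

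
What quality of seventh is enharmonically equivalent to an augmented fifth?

doubly diminished

An augmented fifth spans 8 semitones.
A seventh spanning 8 semitones is doubly diminished (the major seventh is 11).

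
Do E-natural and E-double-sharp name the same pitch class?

Two spellings are enharmonically equivalent only if they share a pitch class.
Here E → 4, E## → 6; 4 ≠ 6, so they are not.

No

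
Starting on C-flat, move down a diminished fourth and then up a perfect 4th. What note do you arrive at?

A diminished fourth down from Cb is G (letter G, 4 semitones down).
A perfect fourth up from G is C (letter C, 5 semitones up).

C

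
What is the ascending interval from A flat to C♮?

The letter names run A→C, a span of 2 letter steps, so the interval is some kind of third.
Ab to C is 4 semitones. A major third is 4, so 4 makes it major.

major third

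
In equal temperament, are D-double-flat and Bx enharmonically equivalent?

Dbb is pitch class 0; B## is pitch class 1.
The pitch classes differ (0 vs. 1), so they are not enharmonic equivalents.

No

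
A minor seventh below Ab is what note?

Bb

A seventh below A lands on the letter B.
A minor seventh spans 10 semitones, so Ab moves to pitch class 10. On the letter B that is Bb.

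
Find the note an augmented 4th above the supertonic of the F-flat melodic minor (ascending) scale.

The supertonic of Fb melodic minor (ascending) is Gb.
An augmented fourth (6 semitones) above Gb lands on the letter C, giving C.

C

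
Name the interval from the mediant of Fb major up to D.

The mediant of Fb major is Ab.
Ab up to D: letters A→D make it a fourth; 6 semitones makes it augmented.

augmented fourth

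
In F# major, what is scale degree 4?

B

The F# major scale runs F# G# A# B C# D# E#.
Degree 4 is B.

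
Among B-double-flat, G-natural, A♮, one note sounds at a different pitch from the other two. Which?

G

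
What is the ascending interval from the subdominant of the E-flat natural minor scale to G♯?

The subdominant of Eb natural minor is Ab.
Ab up to G#: letters A→G make it a seventh; 12 semitones makes it augmented.

augmented seventh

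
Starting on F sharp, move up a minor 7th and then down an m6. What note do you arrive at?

A minor seventh up from F# is E (letter E, 10 semitones up).
A minor sixth down from E is G# (letter G, 8 semitones down).

G#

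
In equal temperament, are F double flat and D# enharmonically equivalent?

Fbb = pitch class 3 and D# = pitch class 3 — the same pitch class, so they are enharmonic equivalents.

Yes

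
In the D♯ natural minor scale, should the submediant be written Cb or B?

Each scale degree takes a distinct letter name. Degree 6 of a scale on D must use the letter B.
B and Cb are enharmonically the same pitch, but only B uses the letter B, so it is the correct spelling here.

B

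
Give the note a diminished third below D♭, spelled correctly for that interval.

D down a major third is Bb, so the target letter is B.
From Db, a diminished third is 2 semitones down: B.

B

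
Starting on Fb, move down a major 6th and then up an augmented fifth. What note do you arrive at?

Eb

A major sixth down from Fb is Abb (letter A, 9 semitones down).
An augmented fifth up from Abb is Eb (letter E, 8 semitones up).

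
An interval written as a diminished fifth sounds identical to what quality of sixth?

A diminished fifth spans 6 semitones.
A sixth spanning 6 semitones is doubly diminished (the major sixth is 9).

doubly diminished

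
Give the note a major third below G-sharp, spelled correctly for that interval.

E

G down a major third is Eb, so the target letter is E.
From G#, a major third is 4 semitones down: E.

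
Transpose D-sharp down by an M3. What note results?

A third below D lands on the letter B.
A major third spans 4 semitones, so D# moves to pitch class 11. On the letter B that is B.

B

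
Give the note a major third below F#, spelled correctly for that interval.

F down a major third is Db, so the target letter is D.
From F#, a major third is 4 semitones down: D.

D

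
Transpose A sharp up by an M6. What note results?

F##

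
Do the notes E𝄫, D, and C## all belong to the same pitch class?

Ebb is pitch class 2; D is pitch class 2; C## is pitch class 2.
All spellings map to pitch class 2, so they are enharmonically equivalent.

Yes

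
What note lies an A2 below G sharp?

F

G down a major second is F, so the target letter is F.
From G#, an augmented second is 3 semitones down: F.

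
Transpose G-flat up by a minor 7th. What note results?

Fb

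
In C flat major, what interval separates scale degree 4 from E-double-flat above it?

minor seventh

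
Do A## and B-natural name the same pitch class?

A## = pitch class 11 and B = pitch class 11 — the same pitch class, so they are enharmonic equivalents.

Yes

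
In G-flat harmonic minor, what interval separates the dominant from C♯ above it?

augmented seventh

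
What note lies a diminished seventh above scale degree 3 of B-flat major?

Cb

Scale degree 3 of Bb major is D.
A diminished seventh (9 semitones) above D lands on the letter C, giving Cb.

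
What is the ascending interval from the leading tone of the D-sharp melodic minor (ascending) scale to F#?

The leading tone of D# melodic minor (ascending) is C##.
C## up to F#: letters C→F make it a fourth; 4 semitones makes it diminished.

diminished fourth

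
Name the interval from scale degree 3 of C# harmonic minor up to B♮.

perfect fifth

Scale degree 3 of C# harmonic minor is E.
E up to B: letters E→B make it a fifth; 7 semitones makes it perfect.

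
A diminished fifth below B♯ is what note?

E##

B down a perfect fifth is E, so the target letter is E.
From B#, a diminished fifth is 6 semitones down: E##.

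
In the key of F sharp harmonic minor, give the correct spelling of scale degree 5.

The F# harmonic minor scale runs F# G# A B C# D E#.
Degree 5 is C#.

C#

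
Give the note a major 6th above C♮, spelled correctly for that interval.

A

C up a major sixth is A, so the target letter is A.
From C, a major sixth is 9 semitones up: A.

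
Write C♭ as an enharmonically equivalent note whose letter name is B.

B

Plain B sits at the same pitch as Cb, so on the letter B the same pitch needs a natural: B.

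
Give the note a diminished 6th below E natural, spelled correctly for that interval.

G##

E down a major sixth is G, so the target letter is G.
From E, a diminished sixth is 7 semitones down: G##.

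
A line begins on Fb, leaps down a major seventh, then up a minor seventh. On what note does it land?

Fbb

A major seventh down from Fb is Gbb (letter G, 11 semitones down).
A minor seventh up from Gbb is Fbb (letter F, 10 semitones up).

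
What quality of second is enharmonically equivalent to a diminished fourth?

doubly augmented

A diminished fourth spans 4 semitones.
A second spanning 4 semitones is doubly augmented (the major second is 2).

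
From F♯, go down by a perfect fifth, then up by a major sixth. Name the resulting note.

A perfect fifth down from F# is B (letter B, 7 semitones down).
A major sixth up from B is G# (letter G, 9 semitones up).

G#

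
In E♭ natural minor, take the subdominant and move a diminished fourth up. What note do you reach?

The subdominant of Eb natural minor is Ab.
A diminished fourth (4 semitones) above Ab lands on the letter D, giving Dbb.

Dbb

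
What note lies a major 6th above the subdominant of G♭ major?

Ab

The subdominant of Gb major is Cb.
A major sixth (9 semitones) above Cb lands on the letter A, giving Ab.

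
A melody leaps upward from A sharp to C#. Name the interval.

minor third

The letter names run A→C, a span of 2 letter steps, so the interval is some kind of third.
A# to C# is 3 semitones. A major third is 4, so 3 makes it minor.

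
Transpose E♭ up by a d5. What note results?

E up a perfect fifth is B, so the target letter is B.
From Eb, a diminished fifth is 6 semitones up: Bbb.

Bbb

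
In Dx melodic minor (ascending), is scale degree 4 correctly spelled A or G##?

G##

Each scale degree takes a distinct letter name. Degree 4 of a scale on D must use the letter G.
G## and A are enharmonically the same pitch, but only G## uses the letter G, so it is the correct spelling here.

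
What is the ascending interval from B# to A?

diminished seventh

Counting letters B–C–D–E–F–G–A gives a seventh.
B#→A = 9 semitones, 2 narrower than the major seventh (11), so diminished.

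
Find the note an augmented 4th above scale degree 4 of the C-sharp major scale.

B#

Scale degree 4 of C# major is F#.
An augmented fourth (6 semitones) above F# lands on the letter B, giving B#.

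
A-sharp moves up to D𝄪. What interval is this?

augmented fourth

The letter names run A→D, a span of 3 letter steps, so the interval is some kind of fourth.
A# to D## is 6 semitones. A perfect fourth is 5, so 6 makes it augmented.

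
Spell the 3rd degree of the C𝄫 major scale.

Ebb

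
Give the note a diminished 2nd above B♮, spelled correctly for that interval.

B up a major second is C#, so the target letter is C.
From B, a diminished second is 0 semitones up: Cb.

Cb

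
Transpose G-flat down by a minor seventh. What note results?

Ab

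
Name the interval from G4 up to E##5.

The letter names run G→E, a span of 5 letter steps, so the interval is some kind of sixth.
G to E## is 11 semitones. A major sixth is 9, so 11 makes it doubly augmented.

doubly augmented sixth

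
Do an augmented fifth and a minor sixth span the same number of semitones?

Yes

An augmented fifth spans 8 semitones; a minor sixth spans 8.
They are enharmonically equivalent.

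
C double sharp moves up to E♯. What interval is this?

The letter names run C→E, a span of 2 letter steps, so the interval is some kind of third.
C## to E# is 3 semitones. A major third is 4, so 3 makes it minor.

minor third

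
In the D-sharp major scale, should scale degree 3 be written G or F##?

Each scale degree takes a distinct letter name. Degree 3 of a scale on D must use the letter F.
F## and G are enharmonically the same pitch, but only F## uses the letter F, so it is the correct spelling here.

F##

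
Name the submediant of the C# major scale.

Degree 6 takes the letter 5 steps above C, which is A.
In major, degree 6 sits 9 semitones above the tonic. C# + 9 semitones is pitch class 10, spelled on A as A#.

A#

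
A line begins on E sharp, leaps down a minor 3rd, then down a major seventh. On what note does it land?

D#

A minor third down from E# is C## (letter C, 3 semitones down).
A major seventh down from C## is D# (letter D, 11 semitones down).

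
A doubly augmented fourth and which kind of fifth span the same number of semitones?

perfect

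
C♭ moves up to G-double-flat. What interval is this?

The letter names run C→G, a span of 4 letter steps, so the interval is some kind of fifth.
Cb to Gbb is 6 semitones. A perfect fifth is 7, so 6 makes it diminished.

diminished fifth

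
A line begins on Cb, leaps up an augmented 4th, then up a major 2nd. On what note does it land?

An augmented fourth up from Cb is F (letter F, 6 semitones up).
A major second up from F is G (letter G, 2 semitones up).

G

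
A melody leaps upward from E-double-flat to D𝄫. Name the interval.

minor seventh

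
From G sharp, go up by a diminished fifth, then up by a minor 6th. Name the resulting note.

Bb

A diminished fifth up from G# is D (letter D, 6 semitones up).
A minor sixth up from D is Bb (letter B, 8 semitones up).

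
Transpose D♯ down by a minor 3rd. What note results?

A third below D lands on the letter B.
A minor third spans 3 semitones, so D# moves to pitch class 0. On the letter B that is B#.

B#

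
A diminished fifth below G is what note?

G down a perfect fifth is C, so the target letter is C.
From G, a diminished fifth is 6 semitones down: C#.

C#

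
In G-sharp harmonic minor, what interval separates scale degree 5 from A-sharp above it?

perfect fifth

Scale degree 5 of G# harmonic minor is D#.
D# up to A#: letters D→A make it a fifth; 7 semitones makes it perfect.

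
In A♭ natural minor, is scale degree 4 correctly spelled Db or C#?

Each scale degree takes a distinct letter name. Degree 4 of a scale on A must use the letter D.
Db and C# are enharmonically the same pitch, but only Db uses the letter D, so it is the correct spelling here.

Db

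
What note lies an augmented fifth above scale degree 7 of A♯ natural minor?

Scale degree 7 of A# natural minor is G#.
An augmented fifth (8 semitones) above G# lands on the letter D, giving D##.

D##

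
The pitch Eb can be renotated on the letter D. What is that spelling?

D#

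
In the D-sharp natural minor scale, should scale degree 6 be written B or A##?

Each scale degree takes a distinct letter name. Degree 6 of a scale on D must use the letter B.
B and A## are enharmonically the same pitch, but only B uses the letter B, so it is the correct spelling here.

B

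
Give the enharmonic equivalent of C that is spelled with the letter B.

Plain B sits 1 semitone below C, so on the letter B the same pitch needs a sharp: B#.

B#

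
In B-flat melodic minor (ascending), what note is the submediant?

G

The Bb melodic minor (ascending) scale runs Bb C Db Eb F G A.
Degree 6 is G.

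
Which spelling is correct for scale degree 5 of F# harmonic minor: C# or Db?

C#

Each scale degree takes a distinct letter name. Degree 5 of a scale on F must use the letter C.
C# and Db are enharmonically the same pitch, but only C# uses the letter C, so it is the correct spelling here.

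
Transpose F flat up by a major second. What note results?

A second above F lands on the letter G.
A major second spans 2 semitones, so Fb moves to pitch class 6. On the letter G that is Gb.

Gb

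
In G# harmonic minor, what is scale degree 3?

Degree 3 takes the letter 2 steps above G, which is B.
In harmonic minor, degree 3 sits 3 semitones above the tonic. G# + 3 semitones is pitch class 11, spelled on B as B.

B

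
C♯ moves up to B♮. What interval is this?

The letter names run C→B, a span of 6 letter steps, so the interval is some kind of seventh.
C# to B is 10 semitones. A major seventh is 11, so 10 makes it minor.

minor seventh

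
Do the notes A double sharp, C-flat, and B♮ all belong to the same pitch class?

A## is pitch class 11; Cb is pitch class 11; B is pitch class 11.
All spellings map to pitch class 11, so they are enharmonically equivalent.

Yes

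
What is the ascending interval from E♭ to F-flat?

Counting letters E–F gives a second.
Eb→Fb = 1 semitone, 1 narrower than the major second (2), so minor.

minor second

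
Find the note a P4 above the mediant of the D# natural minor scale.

The mediant of D# natural minor is F#.
A perfect fourth (5 semitones) above F# lands on the letter B, giving B.

B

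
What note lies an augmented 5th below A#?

D

A fifth below A lands on the letter D.
An augmented fifth spans 8 semitones, so A# moves to pitch class 2. On the letter D that is D.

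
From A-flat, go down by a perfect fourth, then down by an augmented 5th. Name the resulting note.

A perfect fourth down from Ab is Eb (letter E, 5 semitones down).
An augmented fifth down from Eb is Abb (letter A, 8 semitones down).

Abb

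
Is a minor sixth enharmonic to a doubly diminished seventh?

A minor sixth spans 8 semitones; a doubly diminished seventh spans 8.
They are enharmonically equivalent.

Yes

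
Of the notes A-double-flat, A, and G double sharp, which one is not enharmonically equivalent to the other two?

Abb

In 12-tone equal temperament, enharmonic equivalents share a pitch class. Abb is pitch class 7; A is pitch class 9; G## is pitch class 9.
A and G## share pitch class 9, while Abb is pitch class 7.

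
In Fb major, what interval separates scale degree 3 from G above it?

Scale degree 3 of Fb major is Ab.
Ab up to G: letters A→G make it a seventh; 11 semitones makes it major.

major seventh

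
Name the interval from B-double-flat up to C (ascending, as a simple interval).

augmented second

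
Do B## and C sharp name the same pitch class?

Yes

B## is pitch class 1; C# is pitch class 1.
All spellings map to pitch class 1, so they are enharmonically equivalent.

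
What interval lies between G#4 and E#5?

The letter names run G→E, a span of 5 letter steps, so the interval is some kind of sixth.
G# to E# is 9 semitones. A major sixth is 9, so 9 makes it major.

major sixth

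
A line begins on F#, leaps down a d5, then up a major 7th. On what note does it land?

A##

A diminished fifth down from F# is B# (letter B, 6 semitones down).
A major seventh up from B# is A## (letter A, 11 semitones up).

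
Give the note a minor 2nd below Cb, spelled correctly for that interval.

Bb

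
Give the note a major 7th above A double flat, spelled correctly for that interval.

Gb

A up a major seventh is G#, so the target letter is G.
From Abb, a major seventh is 11 semitones up: Gb.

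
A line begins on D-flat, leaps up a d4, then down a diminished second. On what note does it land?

A diminished fourth up from Db is Gbb (letter G, 4 semitones up).
A diminished second down from Gbb is F (letter F, 0 semitones down).

F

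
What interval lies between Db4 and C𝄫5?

Counting letters D–E–F–G–A–B–C gives a seventh.
Db→Cbb = 9 semitones, 2 narrower than the major seventh (11), so diminished.

diminished seventh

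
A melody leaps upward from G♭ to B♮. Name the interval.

augmented third

Counting letters G–A–B gives a third.
Gb→B = 5 semitones, 1 wider than the major third (4), so augmented.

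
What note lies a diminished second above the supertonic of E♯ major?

The supertonic of E# major is F##.
A diminished second (0 semitones) above F## lands on the letter G, giving G.

G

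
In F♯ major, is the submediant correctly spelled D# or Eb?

D#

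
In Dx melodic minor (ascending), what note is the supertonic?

Degree 2 takes the letter 1 step above D, which is E.
In melodic minor (ascending), degree 2 sits 2 semitones above the tonic. D## + 2 semitones is pitch class 6, spelled on E as E##.

E##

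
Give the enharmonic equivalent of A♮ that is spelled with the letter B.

Bbb

Plain B sits 2 semitones above A, so on the letter B the same pitch needs a double flat: Bbb.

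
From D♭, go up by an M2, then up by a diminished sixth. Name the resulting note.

Cbb

A major second up from Db is Eb (letter E, 2 semitones up).
A diminished sixth up from Eb is Cbb (letter C, 7 semitones up).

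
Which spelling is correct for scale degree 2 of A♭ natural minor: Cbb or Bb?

Each scale degree takes a distinct letter name. Degree 2 of a scale on A must use the letter B.
Bb and Cbb are enharmonically the same pitch, but only Bb uses the letter B, so it is the correct spelling here.

Bb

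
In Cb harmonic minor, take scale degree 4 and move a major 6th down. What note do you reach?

Abb

Scale degree 4 of Cb harmonic minor is Fb.
A major sixth (9 semitones) below Fb lands on the letter A, giving Abb.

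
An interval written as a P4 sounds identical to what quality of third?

augmented

A perfect fourth spans 5 semitones.
A third spanning 5 semitones is augmented (the major third is 4).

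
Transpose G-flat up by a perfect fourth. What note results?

G up a perfect fourth is C, so the target letter is C.
From Gb, a perfect fourth is 5 semitones up: Cb.

Cb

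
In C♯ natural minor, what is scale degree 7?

Degree 7 takes the letter 6 steps above C, which is B.
In natural minor, degree 7 sits 10 semitones above the tonic. C# + 10 semitones is pitch class 11, spelled on B as B.

B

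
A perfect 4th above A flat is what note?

A up a perfect fourth is D, so the target letter is D.
From Ab, a perfect fourth is 5 semitones up: Db.

Db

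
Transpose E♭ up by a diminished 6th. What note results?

A sixth above E lands on the letter C.
A diminished sixth spans 7 semitones, so Eb moves to pitch class 10. On the letter C that is Cbb.

Cbb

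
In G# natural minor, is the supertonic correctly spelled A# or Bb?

Each scale degree takes a distinct letter name. Degree 2 of a scale on G must use the letter A.
A# and Bb are enharmonically the same pitch, but only A# uses the letter A, so it is the correct spelling here.

A#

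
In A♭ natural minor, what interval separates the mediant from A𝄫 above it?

minor sixth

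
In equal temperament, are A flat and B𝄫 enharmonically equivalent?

No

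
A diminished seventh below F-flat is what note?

A seventh below F lands on the letter G.
A diminished seventh spans 9 semitones, so Fb moves to pitch class 7. On the letter G that is G.

G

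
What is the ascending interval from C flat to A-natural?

augmented sixth

Counting letters C–D–E–F–G–A gives a sixth.
Cb→A = 10 semitones, 1 wider than the major sixth (9), so augmented.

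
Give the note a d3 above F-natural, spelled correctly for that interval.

Abb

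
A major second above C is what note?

D

A second above C lands on the letter D.
A major second spans 2 semitones, so C moves to pitch class 2. On the letter D that is D.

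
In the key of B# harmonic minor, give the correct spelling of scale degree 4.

Degree 4 takes the letter 3 steps above B, which is E.
In harmonic minor, degree 4 sits 5 semitones above the tonic. B# + 5 semitones is pitch class 5, spelled on E as E#.

E#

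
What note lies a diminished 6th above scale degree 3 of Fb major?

Scale degree 3 of Fb major is Ab.
A diminished sixth (7 semitones) above Ab lands on the letter F, giving Fbb.

Fbb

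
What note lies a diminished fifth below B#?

E##

B down a perfect fifth is E, so the target letter is E.
From B#, a diminished fifth is 6 semitones down: E##.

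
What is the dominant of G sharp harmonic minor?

The G# harmonic minor scale runs G# A# B C# D# E F##.
Degree 5 is D#.

D#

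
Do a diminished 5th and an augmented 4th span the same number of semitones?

Yes

A diminished fifth spans 6 semitones; an augmented fourth spans 6.
They are enharmonically equivalent.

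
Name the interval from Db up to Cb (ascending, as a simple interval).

minor seventh

The letter names run D→C, a span of 6 letter steps, so the interval is some kind of seventh.
Db to Cb is 10 semitones. A major seventh is 11, so 10 makes it minor.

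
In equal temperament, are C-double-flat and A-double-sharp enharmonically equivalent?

Two spellings are enharmonically equivalent only if they share a pitch class.
Here Cbb → 10, A## → 11; 10 ≠ 11, so they are not.

No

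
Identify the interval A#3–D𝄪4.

augmented fourth

The letter names run A→D, a span of 3 letter steps, so the interval is some kind of fourth.
A# to D## is 6 semitones. A perfect fourth is 5, so 6 makes it augmented.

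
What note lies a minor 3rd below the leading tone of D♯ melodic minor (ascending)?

The leading tone of D# melodic minor (ascending) is C##.
A minor third (3 semitones) below C## lands on the letter A, giving A##.

A##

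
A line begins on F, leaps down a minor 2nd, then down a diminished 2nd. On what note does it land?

D##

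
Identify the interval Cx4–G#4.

Counting letters C–D–E–F–G gives a fifth.
C##→G# = 6 semitones, 1 narrower than the perfect fifth (7), so diminished.

diminished fifth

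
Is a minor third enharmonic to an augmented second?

A minor third spans 3 semitones; an augmented second spans 3.
They are enharmonically equivalent.

Yes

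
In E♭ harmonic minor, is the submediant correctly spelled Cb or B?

Cb

Each scale degree takes a distinct letter name. Degree 6 of a scale on E must use the letter C.
Cb and B are enharmonically the same pitch, but only Cb uses the letter C, so it is the correct spelling here.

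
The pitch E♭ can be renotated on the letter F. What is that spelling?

Fbb

Plain F sits 2 semitones above Eb, so on the letter F the same pitch needs a double flat: Fbb.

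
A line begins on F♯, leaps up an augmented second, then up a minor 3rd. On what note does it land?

B#

An augmented second up from F# is G## (letter G, 3 semitones up).
A minor third up from G## is B# (letter B, 3 semitones up).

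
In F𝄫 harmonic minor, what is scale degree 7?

Degree 7 takes the letter 6 steps above F, which is E.
In harmonic minor, degree 7 sits 11 semitones above the tonic. Fbb + 11 semitones is pitch class 2, spelled on E as Ebb.

Ebb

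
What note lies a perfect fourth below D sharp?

A#

A fourth below D lands on the letter A.
A perfect fourth spans 5 semitones, so D# moves to pitch class 10. On the letter A that is A#.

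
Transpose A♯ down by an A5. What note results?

A fifth below A lands on the letter D.
An augmented fifth spans 8 semitones, so A# moves to pitch class 2. On the letter D that is D.

D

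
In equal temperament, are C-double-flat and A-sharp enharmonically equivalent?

Yes

Cbb is pitch class 10; A# is pitch class 10.
All spellings map to pitch class 10, so they are enharmonically equivalent.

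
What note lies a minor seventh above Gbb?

G up a major seventh is F#, so the target letter is F.
From Gbb, a minor seventh is 10 semitones up: Fbb.

Fbb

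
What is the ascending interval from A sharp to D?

Counting letters A–B–C–D gives a fourth.
A#→D = 4 semitones, 1 narrower than the perfect fourth (5), so diminished.

diminished fourth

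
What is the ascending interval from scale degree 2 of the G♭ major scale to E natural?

Scale degree 2 of Gb major is Ab.
Ab up to E: letters A→E make it a fifth; 8 semitones makes it augmented.

augmented fifth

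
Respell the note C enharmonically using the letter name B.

B#

Plain B sits 1 semitone below C, so on the letter B the same pitch needs a sharp: B#.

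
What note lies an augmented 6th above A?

F##

A up a major sixth is F#, so the target letter is F.
From A, an augmented sixth is 10 semitones up: F##.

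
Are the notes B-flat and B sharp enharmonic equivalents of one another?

Two spellings are enharmonically equivalent only if they share a pitch class.
Here Bb → 10, B# → 0; 0 ≠ 10, so they are not.

No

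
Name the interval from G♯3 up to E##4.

The letter names run G→E, a span of 5 letter steps, so the interval is some kind of sixth.
G# to E## is 10 semitones. A major sixth is 9, so 10 makes it augmented.

augmented sixth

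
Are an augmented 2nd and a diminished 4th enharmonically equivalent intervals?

No

An augmented second spans 3 semitones; a diminished fourth spans 4.
The spans differ, so they are not enharmonic equivalents.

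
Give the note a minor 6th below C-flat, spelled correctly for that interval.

A sixth below C lands on the letter E.
A minor sixth spans 8 semitones, so Cb moves to pitch class 3. On the letter E that is Eb.

Eb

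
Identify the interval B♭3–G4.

major sixth

Counting letters B–C–D–E–F–G gives a sixth.
Bb→G = 9 semitones, exactly the major sixth.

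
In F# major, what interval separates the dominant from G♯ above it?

perfect fifth

The dominant of F# major is C#.
C# up to G#: letters C→G make it a fifth; 7 semitones makes it perfect.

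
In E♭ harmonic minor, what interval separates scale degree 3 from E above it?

augmented sixth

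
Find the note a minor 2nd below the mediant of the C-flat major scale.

D

The mediant of Cb major is Eb.
A minor second (1 semitone) below Eb lands on the letter D, giving D.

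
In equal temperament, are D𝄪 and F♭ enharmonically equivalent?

Yes

D## is pitch class 4; Fb is pitch class 4.
All spellings map to pitch class 4, so they are enharmonically equivalent.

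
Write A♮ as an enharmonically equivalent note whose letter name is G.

A is pitch class 9. The letter G alone is pitch class 7.
To reach pitch class 9 from G requires an offset of +2 semitones, i.e. double sharp: G##.

G##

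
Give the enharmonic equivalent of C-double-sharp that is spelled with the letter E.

Plain E sits 2 semitones above C##, so on the letter E the same pitch needs a double flat: Ebb.

Ebb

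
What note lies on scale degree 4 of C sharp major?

Degree 4 takes the letter 3 steps above C, which is F.
In major, degree 4 sits 5 semitones above the tonic. C# + 5 semitones is pitch class 6, spelled on F as F#.

F#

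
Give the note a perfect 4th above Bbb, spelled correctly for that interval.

Ebb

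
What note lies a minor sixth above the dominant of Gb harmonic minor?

The dominant of Gb harmonic minor is Db.
A minor sixth (8 semitones) above Db lands on the letter B, giving Bbb.

Bbb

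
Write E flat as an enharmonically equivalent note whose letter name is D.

Plain D sits 1 semitone below Eb, so on the letter D the same pitch needs a sharp: D#.

D#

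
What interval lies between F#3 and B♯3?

Counting letters F–G–A–B gives a fourth.
F#→B# = 6 semitones, 1 wider than the perfect fourth (5), so augmented.

augmented fourth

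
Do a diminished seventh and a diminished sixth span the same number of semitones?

No

A diminished seventh spans 9 semitones; a diminished sixth spans 7.
The spans differ, so they are not enharmonic equivalents.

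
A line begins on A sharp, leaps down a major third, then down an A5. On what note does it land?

A major third down from A# is F# (letter F, 4 semitones down).
An augmented fifth down from F# is Bb (letter B, 8 semitones down).

Bb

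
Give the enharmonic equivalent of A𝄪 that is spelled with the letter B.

A## is pitch class 11. The letter B alone is pitch class 11.
Pitch class 11 on B needs no accidental: B.

B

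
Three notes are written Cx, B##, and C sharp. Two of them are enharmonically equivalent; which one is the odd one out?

In 12-tone equal temperament, enharmonic equivalents share a pitch class. C## is pitch class 2; B## is pitch class 1; C# is pitch class 1.
B## and C# share pitch class 1, while C## is pitch class 2.

C##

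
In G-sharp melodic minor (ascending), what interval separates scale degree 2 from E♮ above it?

diminished fifth

Scale degree 2 of G# melodic minor (ascending) is A#.
A# up to E: letters A→E make it a fifth; 6 semitones makes it diminished.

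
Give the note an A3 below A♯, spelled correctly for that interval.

F

A down a major third is F, so the target letter is F.
From A#, an augmented third is 5 semitones down: F.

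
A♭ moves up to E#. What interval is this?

doubly augmented fifth

Counting letters A–B–C–D–E gives a fifth.
Ab→E# = 9 semitones, 2 wider than the perfect fifth (7), so doubly augmented.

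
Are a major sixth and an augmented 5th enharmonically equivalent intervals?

A major sixth spans 9 semitones; an augmented fifth spans 8.
The spans differ, so they are not enharmonic equivalents.

No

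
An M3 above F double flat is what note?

A third above F lands on the letter A.
A major third spans 4 semitones, so Fbb moves to pitch class 7. On the letter A that is Abb.

Abb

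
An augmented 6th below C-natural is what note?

C down a major sixth is Eb, so the target letter is E.
From C, an augmented sixth is 10 semitones down: Ebb.

Ebb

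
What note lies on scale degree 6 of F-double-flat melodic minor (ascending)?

Dbb

Degree 6 takes the letter 5 steps above F, which is D.
In melodic minor (ascending), degree 6 sits 9 semitones above the tonic. Fbb + 9 semitones is pitch class 0, spelled on D as Dbb.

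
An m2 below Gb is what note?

G down a major second is F, so the target letter is F.
From Gb, a minor second is 1 semitone down: F.

F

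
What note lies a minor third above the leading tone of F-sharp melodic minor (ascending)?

G#

The leading tone of F# melodic minor (ascending) is E#.
A minor third (3 semitones) above E# lands on the letter G, giving G#.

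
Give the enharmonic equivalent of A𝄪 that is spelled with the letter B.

B

A## is pitch class 11. The letter B alone is pitch class 11.
Pitch class 11 on B needs no accidental: B.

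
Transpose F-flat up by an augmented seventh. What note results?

E

A seventh above F lands on the letter E.
An augmented seventh spans 12 semitones, so Fb moves to pitch class 4. On the letter E that is E.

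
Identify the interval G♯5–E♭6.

The letter names run G→E, a span of 5 letter steps, so the interval is some kind of sixth.
G# to Eb is 7 semitones. A major sixth is 9, so 7 makes it diminished.

diminished sixth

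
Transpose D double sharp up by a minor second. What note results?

E#

D up a major second is E, so the target letter is E.
From D##, a minor second is 1 semitone up: E#.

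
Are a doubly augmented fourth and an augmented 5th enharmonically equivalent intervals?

No

A doubly augmented fourth spans 7 semitones; an augmented fifth spans 8.
The spans differ, so they are not enharmonic equivalents.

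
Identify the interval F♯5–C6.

diminished fifth

Counting letters F–G–A–B–C gives a fifth.
F#→C = 6 semitones, 1 narrower than the perfect fifth (7), so diminished.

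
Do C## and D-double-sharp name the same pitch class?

Two spellings are enharmonically equivalent only if they share a pitch class.
Here C## → 2, D## → 4; 2 ≠ 4, so they are not.

No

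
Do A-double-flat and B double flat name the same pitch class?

Two spellings are enharmonically equivalent only if they share a pitch class.
Here Abb → 7, Bbb → 9; 7 ≠ 9, so they are not.

No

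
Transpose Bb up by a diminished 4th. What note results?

Ebb

A fourth above B lands on the letter E.
A diminished fourth spans 4 semitones, so Bb moves to pitch class 2. On the letter E that is Ebb.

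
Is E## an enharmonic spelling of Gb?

Yes

E## is pitch class 6; Gb is pitch class 6.
All spellings map to pitch class 6, so they are enharmonically equivalent.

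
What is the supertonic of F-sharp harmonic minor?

Degree 2 takes the letter 1 step above F, which is G.
In harmonic minor, degree 2 sits 2 semitones above the tonic. F# + 2 semitones is pitch class 8, spelled on G as G#.

G#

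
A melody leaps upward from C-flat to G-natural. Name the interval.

augmented fifth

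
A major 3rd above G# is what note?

G up a major third is B, so the target letter is B.
From G#, a major third is 4 semitones up: B#.

B#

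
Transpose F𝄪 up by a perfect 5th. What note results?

F up a perfect fifth is C, so the target letter is C.
From F##, a perfect fifth is 7 semitones up: C##.

C##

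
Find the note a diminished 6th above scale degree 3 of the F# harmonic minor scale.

Scale degree 3 of F# harmonic minor is A.
A diminished sixth (7 semitones) above A lands on the letter F, giving Fb.

Fb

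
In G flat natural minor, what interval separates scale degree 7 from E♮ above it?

Scale degree 7 of Gb natural minor is Fb.
Fb up to E: letters F→E make it a seventh; 12 semitones makes it augmented.

augmented seventh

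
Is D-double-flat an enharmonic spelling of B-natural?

No

Two spellings are enharmonically equivalent only if they share a pitch class.
Here Dbb → 0, B → 11; 0 ≠ 11, so they are not.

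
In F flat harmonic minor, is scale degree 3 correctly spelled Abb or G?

Each scale degree takes a distinct letter name. Degree 3 of a scale on F must use the letter A.
Abb and G are enharmonically the same pitch, but only Abb uses the letter A, so it is the correct spelling here.

Abb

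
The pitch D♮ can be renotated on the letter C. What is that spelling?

C##

D is pitch class 2. The letter C alone is pitch class 0.
To reach pitch class 2 from C requires an offset of +2 semitones, i.e. double sharp: C##.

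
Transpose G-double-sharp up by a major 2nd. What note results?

A##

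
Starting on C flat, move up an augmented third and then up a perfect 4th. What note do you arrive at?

A

An augmented third up from Cb is E (letter E, 5 semitones up).
A perfect fourth up from E is A (letter A, 5 semitones up).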